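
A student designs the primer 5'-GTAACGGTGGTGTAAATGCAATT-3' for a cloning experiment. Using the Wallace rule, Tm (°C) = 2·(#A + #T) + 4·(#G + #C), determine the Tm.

64°C

Counting bases: G=7, T=7, A=7, C=2
A+T = 14, G+C = 9
Tm = 2(14) + 4(9) = 28 + 36 = 64°C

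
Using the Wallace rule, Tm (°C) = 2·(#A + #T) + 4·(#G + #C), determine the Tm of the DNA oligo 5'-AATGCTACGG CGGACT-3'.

Scanning the sequence gives A=4, T=3, C=4, G=5.
So N_AT = 7 and N_GC = 9.
Tm = 2×7 + 4×9 = 50°C

50°C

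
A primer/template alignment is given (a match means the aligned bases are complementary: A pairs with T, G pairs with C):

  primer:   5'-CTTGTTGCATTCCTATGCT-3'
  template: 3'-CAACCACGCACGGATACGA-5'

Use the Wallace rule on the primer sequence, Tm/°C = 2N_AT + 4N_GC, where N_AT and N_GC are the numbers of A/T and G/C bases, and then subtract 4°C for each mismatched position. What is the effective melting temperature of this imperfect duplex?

38°C

Primer base counts: A=2, T=9, G=3, C=5 → A+T=11, G+C=8
Perfect-match Tm = 2(11) + 4(8) = 22 + 32 = 54°C
Mismatches (positions where the bases are not complementary): 4 (at positions 1, 5, 9, 11)
Effective Tm = 54 − 4×4 = 54 − 16 = 38°C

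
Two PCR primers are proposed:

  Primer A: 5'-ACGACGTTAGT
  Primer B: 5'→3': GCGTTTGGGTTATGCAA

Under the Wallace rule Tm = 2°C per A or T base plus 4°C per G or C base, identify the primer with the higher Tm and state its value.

Primer A: A+T=6, G+C=5 → Tm = 2(6)+4(5) = 32°C
Primer B: A+T=9, G+C=8 → Tm = 2(9)+4(8) = 50°C
32°C vs 50°C → primer B is higher.

Primer B, 50°C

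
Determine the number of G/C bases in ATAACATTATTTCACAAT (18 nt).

3

Base counts: G=0, C=3, A=8, T=7
G+C = 0 + 3 = 3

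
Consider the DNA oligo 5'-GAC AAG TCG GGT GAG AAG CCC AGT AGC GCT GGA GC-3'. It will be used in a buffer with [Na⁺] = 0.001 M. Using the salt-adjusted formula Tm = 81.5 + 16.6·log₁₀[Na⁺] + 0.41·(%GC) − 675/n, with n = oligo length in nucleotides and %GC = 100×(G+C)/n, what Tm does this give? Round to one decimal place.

Length n = 35. Counting bases: G=14, A=9, T=4, C=8
G+C = 22, so %GC = 22/35 × 100 = 62.857%
Salt term: 16.6 × (-3) = -49.8
GC term: 0.41 × 62.857 = 25.771; length term: −675/35 = −19.286
Tm = 81.5 + (-49.8) + 25.771 − 19.286 = 38.185 → 38.2°C

38.2°C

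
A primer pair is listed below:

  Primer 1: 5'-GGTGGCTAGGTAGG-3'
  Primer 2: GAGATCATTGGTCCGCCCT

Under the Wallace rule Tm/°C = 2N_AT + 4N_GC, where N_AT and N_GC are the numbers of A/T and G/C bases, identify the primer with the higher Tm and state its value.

Primer 1: A+T=5, G+C=9 → Tm = 2(5)+4(9) = 46°C
Primer 2: A+T=8, G+C=11 → Tm = 2(8)+4(11) = 60°C
46°C vs 60°C → primer 2 is higher.

Primer 2, 60°C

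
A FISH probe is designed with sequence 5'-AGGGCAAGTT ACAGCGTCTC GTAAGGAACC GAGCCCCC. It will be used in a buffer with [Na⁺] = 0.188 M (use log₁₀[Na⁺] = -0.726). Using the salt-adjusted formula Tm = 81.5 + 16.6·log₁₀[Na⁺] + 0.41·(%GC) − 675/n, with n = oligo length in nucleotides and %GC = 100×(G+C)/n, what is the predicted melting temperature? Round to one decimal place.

Length n = 38. Counting bases: T=5, A=10, G=11, C=12
G+C = 23, so %GC = 23/38 × 100 = 60.526%
Salt term: 16.6 × (-0.726) = -12.052
GC term: 0.41 × 60.526 = 24.816; length term: −675/38 = −17.763
Tm = 81.5 + (-12.052) + 24.816 − 17.763 = 76.501 → 76.5°C

76.5°C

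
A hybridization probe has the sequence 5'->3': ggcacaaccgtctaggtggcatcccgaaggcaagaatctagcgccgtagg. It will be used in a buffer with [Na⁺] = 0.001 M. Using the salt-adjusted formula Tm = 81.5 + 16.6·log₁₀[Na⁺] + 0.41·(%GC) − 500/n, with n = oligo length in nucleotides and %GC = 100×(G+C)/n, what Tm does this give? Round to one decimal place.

46.3°C

Length n = 50. C=14, A=13, T=7, G=16
G+C = 30, so %GC = 30/50 × 100 = 60%
Salt term: 16.6 × (-3) = -49.8
GC term: 0.41 × 60 = 24.6; length term: −500/50 = −10
Tm = 81.5 + (-49.8) + 24.6 − 10 = 46.3 → 46.3°C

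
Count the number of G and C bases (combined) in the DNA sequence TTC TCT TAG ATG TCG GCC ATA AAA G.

10

A=7, C=5, G=5, T=8
G+C = 5 + 5 = 10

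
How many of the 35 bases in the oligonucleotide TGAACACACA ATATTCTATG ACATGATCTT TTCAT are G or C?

10

Base counts: T=13, C=7, A=12, G=3
G+C = 3 + 7 = 10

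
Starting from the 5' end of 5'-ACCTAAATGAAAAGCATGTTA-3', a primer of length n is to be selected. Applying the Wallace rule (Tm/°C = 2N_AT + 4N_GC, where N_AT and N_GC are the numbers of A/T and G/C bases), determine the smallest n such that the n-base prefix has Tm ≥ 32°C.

First 12 bases: ACCTAAATGAAA → Tm = 30°C (< 32°C)
First 13 bases: ACCTAAATGAAAA → Tm = 32°C (≥ 32°C)
Since every base adds ≥2°C, Tm only increases with n, so the threshold is first crossed at n = 13.

n = 13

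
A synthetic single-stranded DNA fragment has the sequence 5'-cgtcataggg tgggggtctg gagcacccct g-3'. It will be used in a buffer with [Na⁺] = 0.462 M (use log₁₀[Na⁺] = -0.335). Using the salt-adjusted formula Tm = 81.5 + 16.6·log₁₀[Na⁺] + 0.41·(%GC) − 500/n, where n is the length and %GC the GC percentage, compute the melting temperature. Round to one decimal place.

87.6°C

Length n = 31. Base counts: T=6, A=4, C=8, G=13
G+C = 21, so %GC = 21/31 × 100 = 67.742%
Salt term: 16.6 × (-0.335) = -5.561
GC term: 0.41 × 67.742 = 27.774; length term: −500/31 = −16.129
Tm = 81.5 + (-5.561) + 27.774 − 16.129 = 87.584 → 87.6°C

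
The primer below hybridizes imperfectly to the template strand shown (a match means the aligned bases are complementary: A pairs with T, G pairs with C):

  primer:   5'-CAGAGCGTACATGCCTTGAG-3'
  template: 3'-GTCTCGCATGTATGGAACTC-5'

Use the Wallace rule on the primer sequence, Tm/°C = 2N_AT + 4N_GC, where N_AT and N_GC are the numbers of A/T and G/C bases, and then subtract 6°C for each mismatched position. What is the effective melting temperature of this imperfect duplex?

Primer base counts: A=5, T=4, G=6, C=5 → A+T=9, G+C=11
Perfect-match Tm = 2(9) + 4(11) = 18 + 44 = 62°C
Mismatches (positions where the bases are not complementary): 1 (at position 13)
Effective Tm = 62 − 1×6 = 62 − 6 = 56°C

56°C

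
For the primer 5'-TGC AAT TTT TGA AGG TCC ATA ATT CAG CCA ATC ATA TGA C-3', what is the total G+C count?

14

C=8, T=13, G=6, A=13
Total G or C: 6 + 8 = 14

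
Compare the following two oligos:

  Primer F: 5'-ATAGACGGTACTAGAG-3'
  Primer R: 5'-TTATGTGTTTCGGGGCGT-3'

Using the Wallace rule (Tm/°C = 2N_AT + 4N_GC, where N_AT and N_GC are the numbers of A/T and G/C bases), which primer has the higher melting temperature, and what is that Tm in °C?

Primer F: A+T=9, G+C=7 → Tm = 2(9)+4(7) = 46°C
Primer R: A+T=9, G+C=9 → Tm = 2(9)+4(9) = 54°C
46°C vs 54°C → primer R is higher.

Primer R, 54°C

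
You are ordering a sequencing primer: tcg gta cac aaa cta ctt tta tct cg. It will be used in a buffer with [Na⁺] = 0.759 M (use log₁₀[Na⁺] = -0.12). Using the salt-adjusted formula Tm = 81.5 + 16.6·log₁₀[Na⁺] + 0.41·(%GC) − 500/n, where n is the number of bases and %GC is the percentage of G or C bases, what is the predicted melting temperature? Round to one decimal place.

76.0°C

Length n = 26. Scanning the sequence gives C=7, G=3, T=9, A=7.
G+C = 10, so %GC = 10/26 × 100 = 38.462%
Salt term: 16.6 × (-0.12) = -1.992
GC term: 0.41 × 38.462 = 15.769; length term: −500/26 = −19.231
Tm = 81.5 + (-1.992) + 15.769 − 19.231 = 76.046 → 76.0°C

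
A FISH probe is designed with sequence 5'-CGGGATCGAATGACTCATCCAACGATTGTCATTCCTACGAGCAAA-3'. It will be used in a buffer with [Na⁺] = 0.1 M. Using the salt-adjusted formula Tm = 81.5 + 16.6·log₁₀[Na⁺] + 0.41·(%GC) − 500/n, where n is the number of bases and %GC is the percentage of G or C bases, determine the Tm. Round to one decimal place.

Length n = 45. Scanning the sequence gives G=9, A=14, C=12, T=10.
G+C = 21, so %GC = 21/45 × 100 = 46.667%
Salt term: 16.6 × (-1) = -16.6
GC term: 0.41 × 46.667 = 19.133; length term: −500/45 = −11.111
Tm = 81.5 + (-16.6) + 19.133 − 11.111 = 72.922 → 72.9°C

72.9°C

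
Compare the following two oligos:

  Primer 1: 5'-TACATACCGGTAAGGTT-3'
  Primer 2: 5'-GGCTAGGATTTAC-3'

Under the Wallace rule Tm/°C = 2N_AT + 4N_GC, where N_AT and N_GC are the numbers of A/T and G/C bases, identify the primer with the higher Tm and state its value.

Primer 1: A+T=10, G+C=7 → Tm = 2(10)+4(7) = 48°C
Primer 2: A+T=7, G+C=6 → Tm = 2(7)+4(6) = 38°C
48°C vs 38°C → primer 1 is higher.

Primer 1, 48°C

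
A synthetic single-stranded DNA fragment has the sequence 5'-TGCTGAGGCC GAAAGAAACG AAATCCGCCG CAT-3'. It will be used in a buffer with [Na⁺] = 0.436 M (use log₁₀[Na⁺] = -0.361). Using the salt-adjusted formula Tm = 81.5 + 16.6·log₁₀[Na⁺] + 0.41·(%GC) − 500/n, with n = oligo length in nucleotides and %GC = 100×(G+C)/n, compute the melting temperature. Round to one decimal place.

Length n = 33. Scanning the sequence gives A=11, C=9, T=4, G=9.
G+C = 18, so %GC = 18/33 × 100 = 54.545%
Salt term: 16.6 × (-0.361) = -5.993
GC term: 0.41 × 54.545 = 22.363; length term: −500/33 = −15.152
Tm = 81.5 + (-5.993) + 22.363 − 15.152 = 82.718 → 82.7°C

82.7°C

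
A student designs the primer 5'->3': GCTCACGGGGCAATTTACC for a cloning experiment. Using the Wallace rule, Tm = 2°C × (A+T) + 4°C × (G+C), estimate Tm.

C=6, T=4, A=4, G=5
AT pairs contribute 8, GC pairs contribute 11.
Tm = 2(8) + 4(11) = 16 + 44 = 60°C

60°C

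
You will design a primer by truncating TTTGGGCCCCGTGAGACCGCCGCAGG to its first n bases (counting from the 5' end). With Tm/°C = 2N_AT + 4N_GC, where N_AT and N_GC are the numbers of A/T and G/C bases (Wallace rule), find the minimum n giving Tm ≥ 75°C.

First 21 bases: TTTGGGCCCCGTGAGACCGCC → Tm = 72°C (< 75°C)
First 22 bases: TTTGGGCCCCGTGAGACCGCCG → Tm = 76°C (≥ 75°C)
Each additional base adds 2°C (A/T) or 4°C (G/C), so Tm is non-decreasing in n; n = 22 is the first length to reach 75°C.

n = 22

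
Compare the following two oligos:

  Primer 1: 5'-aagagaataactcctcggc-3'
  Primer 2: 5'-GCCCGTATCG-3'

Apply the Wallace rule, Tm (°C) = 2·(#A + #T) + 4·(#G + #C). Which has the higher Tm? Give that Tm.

Primer 1, 56°C

Primer 1: A+T=10, G+C=9 → Tm = 2(10)+4(9) = 56°C
Primer 2: A+T=3, G+C=7 → Tm = 2(3)+4(7) = 34°C
56°C vs 34°C → primer 1 is higher.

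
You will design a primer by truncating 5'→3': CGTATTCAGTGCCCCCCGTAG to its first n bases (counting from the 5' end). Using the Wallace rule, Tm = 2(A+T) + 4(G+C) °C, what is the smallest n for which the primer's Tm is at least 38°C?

First 12 bases: CGTATTCAGTGC → Tm = 36°C (< 38°C)
First 13 bases: CGTATTCAGTGCC → Tm = 40°C (≥ 38°C)
Since every base adds ≥2°C, Tm only increases with n, so the threshold is first crossed at n = 13.

n = 13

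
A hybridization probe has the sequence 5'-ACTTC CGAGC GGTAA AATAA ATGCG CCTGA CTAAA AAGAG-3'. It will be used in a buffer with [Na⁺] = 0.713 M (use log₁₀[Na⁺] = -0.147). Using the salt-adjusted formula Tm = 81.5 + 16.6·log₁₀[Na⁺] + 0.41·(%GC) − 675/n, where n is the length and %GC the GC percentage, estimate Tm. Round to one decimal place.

Length n = 40. Base counts: A=16, G=9, T=7, C=8
G+C = 17, so %GC = 17/40 × 100 = 42.5%
Salt term: 16.6 × (-0.147) = -2.44
GC term: 0.41 × 42.5 = 17.425; length term: −675/40 = −16.875
Tm = 81.5 + (-2.44) + 17.425 − 16.875 = 79.61 → 79.6°C

79.6°C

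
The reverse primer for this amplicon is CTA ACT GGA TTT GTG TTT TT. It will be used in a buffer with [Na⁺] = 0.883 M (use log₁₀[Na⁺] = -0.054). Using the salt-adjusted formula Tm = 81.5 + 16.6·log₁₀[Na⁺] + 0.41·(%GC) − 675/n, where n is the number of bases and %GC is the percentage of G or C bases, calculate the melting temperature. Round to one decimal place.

59.2°C

Length n = 20. Counting bases: C=2, G=4, A=3, T=11
G+C = 6, so %GC = 6/20 × 100 = 30%
Salt term: 16.6 × (-0.054) = -0.896
GC term: 0.41 × 30 = 12.3; length term: −675/20 = −33.75
Tm = 81.5 + (-0.896) + 12.3 − 33.75 = 59.154 → 59.2°C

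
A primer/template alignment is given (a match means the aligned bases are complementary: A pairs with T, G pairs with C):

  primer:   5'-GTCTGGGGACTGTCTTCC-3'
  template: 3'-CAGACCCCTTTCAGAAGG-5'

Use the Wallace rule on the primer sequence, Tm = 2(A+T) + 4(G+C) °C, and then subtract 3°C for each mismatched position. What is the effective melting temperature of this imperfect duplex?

52°C

Primer base counts: A=1, T=6, G=6, C=5 → A+T=7, G+C=11
Perfect-match Tm = 2(7) + 4(11) = 14 + 44 = 58°C
Mismatches (positions where the bases are not complementary): 2 (at positions 10, 11)
Effective Tm = 58 − 2×3 = 58 − 6 = 52°C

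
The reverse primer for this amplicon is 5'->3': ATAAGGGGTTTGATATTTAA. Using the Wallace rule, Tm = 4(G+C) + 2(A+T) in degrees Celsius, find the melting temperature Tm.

A=7, T=8, C=0, G=5
So N_AT = 15 and N_GC = 5.
Tm = 4·5 + 2·15 = 20 + 30 = 50°C

50°C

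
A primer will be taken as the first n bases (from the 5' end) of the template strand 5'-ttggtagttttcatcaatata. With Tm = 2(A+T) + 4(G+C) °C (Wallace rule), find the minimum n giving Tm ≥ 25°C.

n = 10

First 9 bases: TTGGTAGTT → Tm = 24°C (< 25°C)
First 10 bases: TTGGTAGTTT → Tm = 26°C (≥ 25°C)
Since every base adds ≥2°C, Tm only increases with n, so the threshold is first crossed at n = 10.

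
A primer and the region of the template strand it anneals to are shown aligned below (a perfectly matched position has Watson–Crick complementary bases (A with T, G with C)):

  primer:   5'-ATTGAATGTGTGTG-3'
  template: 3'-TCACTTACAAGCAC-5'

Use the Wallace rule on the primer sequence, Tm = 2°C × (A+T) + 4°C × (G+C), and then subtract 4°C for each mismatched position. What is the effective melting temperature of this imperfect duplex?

Primer base counts: A=3, T=6, G=5, C=0 → A+T=9, G+C=5
Perfect-match Tm = 2(9) + 4(5) = 18 + 20 = 38°C
Mismatches (positions where the bases are not complementary): 3 (at positions 2, 10, 11)
Effective Tm = 38 − 3×4 = 38 − 12 = 26°C

26°C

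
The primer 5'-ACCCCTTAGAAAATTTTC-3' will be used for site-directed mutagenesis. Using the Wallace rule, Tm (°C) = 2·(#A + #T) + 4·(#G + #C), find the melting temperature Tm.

48°C

Scanning the sequence gives A=6, C=5, G=1, T=6.
So N_AT = 12 and N_GC = 6.
Tm = 2(12) + 4(6) = 24 + 24 = 48°C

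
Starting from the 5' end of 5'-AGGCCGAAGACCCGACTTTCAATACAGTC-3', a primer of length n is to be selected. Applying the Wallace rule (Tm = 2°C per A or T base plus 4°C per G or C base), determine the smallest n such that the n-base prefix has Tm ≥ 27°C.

n = 9

First 8 bases: AGGCCGAA → Tm = 26°C (< 27°C)
First 9 bases: AGGCCGAAG → Tm = 30°C (≥ 27°C)
Since every base adds ≥2°C, Tm only increases with n, so the threshold is first crossed at n = 9.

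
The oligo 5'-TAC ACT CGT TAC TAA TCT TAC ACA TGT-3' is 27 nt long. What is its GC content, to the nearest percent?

33%

A=8, G=2, C=7, T=10
G+C = 2 + 7 = 9 out of 27 bases
%GC = 9/27 × 100 = 33.33% ≈ 33%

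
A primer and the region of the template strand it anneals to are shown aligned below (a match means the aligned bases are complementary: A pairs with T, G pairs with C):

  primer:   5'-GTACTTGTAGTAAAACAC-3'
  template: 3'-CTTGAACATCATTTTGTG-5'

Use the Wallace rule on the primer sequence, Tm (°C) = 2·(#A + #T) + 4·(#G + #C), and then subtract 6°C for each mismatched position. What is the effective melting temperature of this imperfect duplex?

42°C

Primer base counts: A=7, T=5, G=3, C=3 → A+T=12, G+C=6
Perfect-match Tm = 2(12) + 4(6) = 24 + 24 = 48°C
Mismatches (positions where the bases are not complementary): 1 (at position 2)
Effective Tm = 48 − 1×6 = 48 − 6 = 42°C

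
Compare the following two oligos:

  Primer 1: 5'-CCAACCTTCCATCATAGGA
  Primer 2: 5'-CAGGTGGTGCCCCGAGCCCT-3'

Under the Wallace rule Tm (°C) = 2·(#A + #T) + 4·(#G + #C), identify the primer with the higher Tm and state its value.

Primer 1: A+T=10, G+C=9 → Tm = 2(10)+4(9) = 56°C
Primer 2: A+T=5, G+C=15 → Tm = 2(5)+4(15) = 70°C
56°C vs 70°C → primer 2 is higher.

Primer 2, 70°C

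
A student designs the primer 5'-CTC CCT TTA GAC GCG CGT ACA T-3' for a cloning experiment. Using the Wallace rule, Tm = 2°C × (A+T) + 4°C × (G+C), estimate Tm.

G=4, A=4, T=6, C=8
A+T = 10, G+C = 12
Tm = 2(10) + 4(12) = 20 + 48 = 68°C

68°C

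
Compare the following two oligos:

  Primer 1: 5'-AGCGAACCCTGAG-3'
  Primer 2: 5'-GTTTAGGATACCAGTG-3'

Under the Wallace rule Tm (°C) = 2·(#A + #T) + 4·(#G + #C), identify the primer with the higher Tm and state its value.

Primer 2, 46°C

Primer 1: A+T=5, G+C=8 → Tm = 2(5)+4(8) = 42°C
Primer 2: A+T=9, G+C=7 → Tm = 2(9)+4(7) = 46°C
42°C vs 46°C → primer 2 is higher.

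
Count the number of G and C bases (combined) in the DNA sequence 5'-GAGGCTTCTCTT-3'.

6

Scanning the sequence gives C=3, A=1, T=5, G=3.
Total G or C: 3 + 3 = 6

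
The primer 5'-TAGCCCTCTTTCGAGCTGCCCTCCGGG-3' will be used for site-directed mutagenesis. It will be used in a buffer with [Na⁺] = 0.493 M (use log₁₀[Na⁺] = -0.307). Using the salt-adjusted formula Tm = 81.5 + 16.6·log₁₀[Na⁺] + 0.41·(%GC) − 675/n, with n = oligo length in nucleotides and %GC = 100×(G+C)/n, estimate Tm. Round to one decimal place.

Length n = 27. Base counts: A=2, T=7, C=11, G=7
G+C = 18, so %GC = 18/27 × 100 = 66.667%
Salt term: 16.6 × (-0.307) = -5.096
GC term: 0.41 × 66.667 = 27.333; length term: −675/27 = −25
Tm = 81.5 + (-5.096) + 27.333 − 25 = 78.737 → 78.7°C

78.7°C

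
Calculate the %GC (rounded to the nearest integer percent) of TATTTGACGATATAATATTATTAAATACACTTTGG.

20%

Base counts: G=4, C=3, T=15, A=13
G+C = 4 + 3 = 7 out of 35 bases
%GC = 7/35 × 100 = 20% ≈ 20%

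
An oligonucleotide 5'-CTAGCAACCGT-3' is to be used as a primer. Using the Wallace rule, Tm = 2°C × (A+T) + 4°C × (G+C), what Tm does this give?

34°C

Scanning the sequence gives G=2, A=3, T=2, C=4.
AT pairs contribute 5, GC pairs contribute 6.
Tm = 2(5) + 4(6) = 10 + 24 = 34°C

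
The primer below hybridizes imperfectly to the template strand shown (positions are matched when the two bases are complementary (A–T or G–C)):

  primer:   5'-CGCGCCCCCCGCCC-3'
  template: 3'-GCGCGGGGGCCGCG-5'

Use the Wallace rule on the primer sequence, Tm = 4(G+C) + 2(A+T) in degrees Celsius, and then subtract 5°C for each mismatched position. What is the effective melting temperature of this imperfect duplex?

46°C

Primer base counts: A=0, T=0, G=3, C=11 → A+T=0, G+C=14
Perfect-match Tm = 2(0) + 4(14) = 0 + 56 = 56°C
Mismatches (positions where the bases are not complementary): 2 (at positions 10, 13)
Effective Tm = 56 − 2×5 = 56 − 10 = 46°C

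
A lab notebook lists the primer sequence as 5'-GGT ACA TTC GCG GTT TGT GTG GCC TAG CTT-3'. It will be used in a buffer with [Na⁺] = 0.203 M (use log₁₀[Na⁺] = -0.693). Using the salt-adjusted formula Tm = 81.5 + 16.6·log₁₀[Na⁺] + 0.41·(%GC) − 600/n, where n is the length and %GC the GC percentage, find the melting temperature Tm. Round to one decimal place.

Length n = 30. Counting bases: G=10, T=11, A=3, C=6
G+C = 16, so %GC = 16/30 × 100 = 53.333%
Salt term: 16.6 × (-0.693) = -11.504
GC term: 0.41 × 53.333 = 21.867; length term: −600/30 = −20
Tm = 81.5 + (-11.504) + 21.867 − 20 = 71.863 → 71.9°C

71.9°C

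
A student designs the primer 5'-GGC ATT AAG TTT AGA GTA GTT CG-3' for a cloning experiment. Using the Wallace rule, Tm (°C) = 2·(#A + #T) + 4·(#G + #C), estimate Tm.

G=7, A=6, C=2, T=8
So N_AT = 14 and N_GC = 9.
Tm = 2(14) + 4(9) = 28 + 36 = 64°C

64°C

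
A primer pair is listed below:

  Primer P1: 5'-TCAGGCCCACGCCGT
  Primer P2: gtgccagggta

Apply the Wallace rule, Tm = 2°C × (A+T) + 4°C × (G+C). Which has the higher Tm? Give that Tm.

Primer P1: A+T=4, G+C=11 → Tm = 2(4)+4(11) = 52°C
Primer P2: A+T=4, G+C=7 → Tm = 2(4)+4(7) = 36°C
52°C vs 36°C → primer P1 is higher.

Primer P1, 52°C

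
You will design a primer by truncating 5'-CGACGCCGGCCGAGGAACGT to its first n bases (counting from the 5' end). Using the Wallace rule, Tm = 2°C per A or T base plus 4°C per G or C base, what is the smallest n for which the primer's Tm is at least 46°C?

First 11 bases: CGACGCCGGCC → Tm = 42°C (< 46°C)
First 12 bases: CGACGCCGGCCG → Tm = 46°C (≥ 46°C)
Each additional base adds 2°C (A/T) or 4°C (G/C), so Tm is non-decreasing in n; n = 12 is the first length to reach 46°C.

n = 12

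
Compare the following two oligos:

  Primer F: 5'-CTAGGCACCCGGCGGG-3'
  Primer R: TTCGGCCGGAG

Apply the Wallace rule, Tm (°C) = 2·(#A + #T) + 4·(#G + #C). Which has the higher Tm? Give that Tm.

Primer F: A+T=3, G+C=13 → Tm = 2(3)+4(13) = 58°C
Primer R: A+T=3, G+C=8 → Tm = 2(3)+4(8) = 38°C
58°C vs 38°C → primer F is higher.

Primer F, 58°C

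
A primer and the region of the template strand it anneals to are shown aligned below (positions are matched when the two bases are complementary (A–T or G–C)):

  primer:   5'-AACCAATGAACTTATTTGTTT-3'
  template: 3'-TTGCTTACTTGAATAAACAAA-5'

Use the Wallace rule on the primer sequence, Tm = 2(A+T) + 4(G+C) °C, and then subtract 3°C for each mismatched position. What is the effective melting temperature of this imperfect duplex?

49°C

Primer base counts: A=7, T=9, G=2, C=3 → A+T=16, G+C=5
Perfect-match Tm = 2(16) + 4(5) = 32 + 20 = 52°C
Mismatches (positions where the bases are not complementary): 1 (at position 4)
Effective Tm = 52 − 1×3 = 52 − 3 = 49°C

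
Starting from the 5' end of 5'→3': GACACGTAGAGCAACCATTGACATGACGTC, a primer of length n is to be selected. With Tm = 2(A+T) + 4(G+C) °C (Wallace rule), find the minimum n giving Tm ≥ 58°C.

n = 20

First 19 bases: GACACGTAGAGCAACCATT → Tm = 56°C (< 58°C)
First 20 bases: GACACGTAGAGCAACCATTG → Tm = 60°C (≥ 58°C)
Each additional base adds 2°C (A/T) or 4°C (G/C), so Tm is non-decreasing in n; n = 20 is the first length to reach 58°C.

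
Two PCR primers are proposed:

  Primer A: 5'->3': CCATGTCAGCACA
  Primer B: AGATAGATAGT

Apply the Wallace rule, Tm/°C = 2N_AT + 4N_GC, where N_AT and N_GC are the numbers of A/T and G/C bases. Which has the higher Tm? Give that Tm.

Primer A: A+T=6, G+C=7 → Tm = 2(6)+4(7) = 40°C
Primer B: A+T=8, G+C=3 → Tm = 2(8)+4(3) = 28°C
40°C vs 28°C → primer A is higher.

Primer A, 40°C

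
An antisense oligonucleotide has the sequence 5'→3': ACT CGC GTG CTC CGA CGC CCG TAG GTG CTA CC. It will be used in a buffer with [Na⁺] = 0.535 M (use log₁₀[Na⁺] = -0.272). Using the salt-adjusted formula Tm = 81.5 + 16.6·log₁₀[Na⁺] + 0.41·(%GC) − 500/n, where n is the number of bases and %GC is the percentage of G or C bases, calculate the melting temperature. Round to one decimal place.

89.5°C

Length n = 32. G=9, T=6, A=4, C=13
G+C = 22, so %GC = 22/32 × 100 = 68.75%
Salt term: 16.6 × (-0.272) = -4.515
GC term: 0.41 × 68.75 = 28.188; length term: −500/32 = −15.625
Tm = 81.5 + (-4.515) + 28.188 − 15.625 = 89.548 → 89.5°C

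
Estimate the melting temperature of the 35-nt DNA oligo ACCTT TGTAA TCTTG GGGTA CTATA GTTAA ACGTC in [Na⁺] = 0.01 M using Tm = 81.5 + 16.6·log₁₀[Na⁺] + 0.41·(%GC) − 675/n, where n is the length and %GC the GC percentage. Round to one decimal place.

44.2°C

Length n = 35. Base counts: G=7, A=9, C=6, T=13
G+C = 13, so %GC = 13/35 × 100 = 37.143%
Salt term: 16.6 × (-2) = -33.2
GC term: 0.41 × 37.143 = 15.229; length term: −675/35 = −19.286
Tm = 81.5 + (-33.2) + 15.229 − 19.286 = 44.243 → 44.2°C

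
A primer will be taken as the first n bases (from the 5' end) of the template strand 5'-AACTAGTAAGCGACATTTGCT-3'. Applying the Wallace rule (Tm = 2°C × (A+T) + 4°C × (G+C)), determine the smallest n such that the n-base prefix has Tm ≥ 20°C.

First 7 bases: AACTAGT → Tm = 18°C (< 20°C)
First 8 bases: AACTAGTA → Tm = 20°C (≥ 20°C)
Each additional base adds 2°C (A/T) or 4°C (G/C), so Tm is non-decreasing in n; n = 8 is the first length to reach 20°C.

n = 8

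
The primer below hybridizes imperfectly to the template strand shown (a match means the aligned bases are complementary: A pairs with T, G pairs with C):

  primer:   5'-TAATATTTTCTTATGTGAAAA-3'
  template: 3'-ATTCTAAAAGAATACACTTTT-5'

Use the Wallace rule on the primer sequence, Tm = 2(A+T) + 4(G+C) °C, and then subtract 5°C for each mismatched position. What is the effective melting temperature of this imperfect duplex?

43°C

Primer base counts: A=8, T=10, G=2, C=1 → A+T=18, G+C=3
Perfect-match Tm = 2(18) + 4(3) = 36 + 12 = 48°C
Mismatches (positions where the bases are not complementary): 1 (at position 4)
Effective Tm = 48 − 1×5 = 48 − 5 = 43°C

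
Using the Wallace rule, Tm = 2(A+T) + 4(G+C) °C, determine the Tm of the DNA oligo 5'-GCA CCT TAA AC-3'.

32°C

Scanning the sequence gives C=4, A=4, T=2, G=1.
A+T = 6, G+C = 5
Tm = 2(6) + 4(5) = 12 + 20 = 32°C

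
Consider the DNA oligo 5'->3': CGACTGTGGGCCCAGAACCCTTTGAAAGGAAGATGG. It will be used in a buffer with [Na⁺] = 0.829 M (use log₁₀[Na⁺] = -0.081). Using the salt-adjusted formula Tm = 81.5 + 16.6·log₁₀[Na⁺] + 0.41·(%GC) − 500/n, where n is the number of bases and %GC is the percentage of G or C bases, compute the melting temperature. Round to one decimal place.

Length n = 36. Scanning the sequence gives T=6, C=8, G=12, A=10.
G+C = 20, so %GC = 20/36 × 100 = 55.556%
Salt term: 16.6 × (-0.081) = -1.345
GC term: 0.41 × 55.556 = 22.778; length term: −500/36 = −13.889
Tm = 81.5 + (-1.345) + 22.778 − 13.889 = 89.044 → 89.0°C

89.0°C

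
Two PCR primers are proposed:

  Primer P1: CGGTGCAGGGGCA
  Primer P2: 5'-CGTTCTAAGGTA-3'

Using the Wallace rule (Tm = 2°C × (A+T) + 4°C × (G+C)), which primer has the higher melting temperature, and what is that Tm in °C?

Primer P1, 46°C

Primer P1: A+T=3, G+C=10 → Tm = 2(3)+4(10) = 46°C
Primer P2: A+T=7, G+C=5 → Tm = 2(7)+4(5) = 34°C
46°C vs 34°C → primer P1 is higher.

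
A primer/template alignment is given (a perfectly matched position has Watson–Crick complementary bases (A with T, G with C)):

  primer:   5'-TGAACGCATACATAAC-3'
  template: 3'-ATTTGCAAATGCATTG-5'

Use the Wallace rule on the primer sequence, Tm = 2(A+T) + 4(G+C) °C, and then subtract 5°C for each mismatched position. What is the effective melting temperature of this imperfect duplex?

Primer base counts: A=7, T=3, G=2, C=4 → A+T=10, G+C=6
Perfect-match Tm = 2(10) + 4(6) = 20 + 24 = 44°C
Mismatches (positions where the bases are not complementary): 4 (at positions 2, 7, 8, 12)
Effective Tm = 44 − 4×5 = 44 − 20 = 24°C

24°C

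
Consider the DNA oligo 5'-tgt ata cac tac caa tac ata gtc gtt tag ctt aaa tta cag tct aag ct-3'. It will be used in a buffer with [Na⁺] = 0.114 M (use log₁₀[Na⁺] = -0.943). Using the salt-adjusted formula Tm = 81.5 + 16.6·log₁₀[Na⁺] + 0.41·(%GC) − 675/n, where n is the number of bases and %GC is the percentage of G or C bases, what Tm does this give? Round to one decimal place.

Length n = 50. Base counts: G=6, A=17, T=17, C=10
G+C = 16, so %GC = 16/50 × 100 = 32%
Salt term: 16.6 × (-0.943) = -15.654
GC term: 0.41 × 32 = 13.12; length term: −675/50 = −13.5
Tm = 81.5 + (-15.654) + 13.12 − 13.5 = 65.466 → 65.5°C

65.5°C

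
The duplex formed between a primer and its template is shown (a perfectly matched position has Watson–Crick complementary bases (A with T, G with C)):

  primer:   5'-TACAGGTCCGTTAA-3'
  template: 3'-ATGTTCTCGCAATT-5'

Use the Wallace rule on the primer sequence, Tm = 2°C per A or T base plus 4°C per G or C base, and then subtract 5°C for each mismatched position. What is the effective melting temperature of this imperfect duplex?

Primer base counts: A=4, T=4, G=3, C=3 → A+T=8, G+C=6
Perfect-match Tm = 2(8) + 4(6) = 16 + 24 = 40°C
Mismatches (positions where the bases are not complementary): 3 (at positions 5, 7, 8)
Effective Tm = 40 − 3×5 = 40 − 15 = 25°C

25°C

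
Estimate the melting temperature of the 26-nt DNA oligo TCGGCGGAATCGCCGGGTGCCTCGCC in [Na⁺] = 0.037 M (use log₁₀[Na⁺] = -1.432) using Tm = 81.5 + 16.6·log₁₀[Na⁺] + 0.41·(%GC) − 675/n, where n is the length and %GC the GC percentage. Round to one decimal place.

63.3°C

Length n = 26. Counting bases: A=2, T=4, C=10, G=10
G+C = 20, so %GC = 20/26 × 100 = 76.923%
Salt term: 16.6 × (-1.432) = -23.771
GC term: 0.41 × 76.923 = 31.538; length term: −675/26 = −25.962
Tm = 81.5 + (-23.771) + 31.538 − 25.962 = 63.305 → 63.3°C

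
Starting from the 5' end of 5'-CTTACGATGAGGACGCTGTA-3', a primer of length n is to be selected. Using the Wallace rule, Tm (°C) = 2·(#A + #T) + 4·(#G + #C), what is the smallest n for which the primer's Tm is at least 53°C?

n = 18

First 17 bases: CTTACGATGAGGACGCT → Tm = 52°C (< 53°C)
First 18 bases: CTTACGATGAGGACGCTG → Tm = 56°C (≥ 53°C)
Each additional base adds 2°C (A/T) or 4°C (G/C), so Tm is non-decreasing in n; n = 18 is the first length to reach 53°C.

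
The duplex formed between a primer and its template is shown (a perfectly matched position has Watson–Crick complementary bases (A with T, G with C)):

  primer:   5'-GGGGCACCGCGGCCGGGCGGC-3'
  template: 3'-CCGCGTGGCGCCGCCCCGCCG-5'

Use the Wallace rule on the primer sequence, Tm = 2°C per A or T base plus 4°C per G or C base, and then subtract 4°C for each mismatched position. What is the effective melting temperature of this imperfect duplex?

Primer base counts: A=1, T=0, G=12, C=8 → A+T=1, G+C=20
Perfect-match Tm = 2(1) + 4(20) = 2 + 80 = 82°C
Mismatches (positions where the bases are not complementary): 2 (at positions 3, 14)
Effective Tm = 82 − 2×4 = 82 − 8 = 74°C

74°C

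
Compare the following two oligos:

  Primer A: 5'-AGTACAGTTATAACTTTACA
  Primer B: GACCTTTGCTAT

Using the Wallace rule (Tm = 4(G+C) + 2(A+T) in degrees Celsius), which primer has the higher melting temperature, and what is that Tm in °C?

Primer A: A+T=15, G+C=5 → Tm = 2(15)+4(5) = 50°C
Primer B: A+T=7, G+C=5 → Tm = 2(7)+4(5) = 34°C
50°C vs 34°C → primer A is higher.

Primer A, 50°C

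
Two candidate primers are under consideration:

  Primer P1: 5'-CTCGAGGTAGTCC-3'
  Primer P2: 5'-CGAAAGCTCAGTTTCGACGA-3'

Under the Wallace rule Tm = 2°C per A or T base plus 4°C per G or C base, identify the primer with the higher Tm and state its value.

Primer P2, 60°C

Primer P1: A+T=5, G+C=8 → Tm = 2(5)+4(8) = 42°C
Primer P2: A+T=10, G+C=10 → Tm = 2(10)+4(10) = 60°C
42°C vs 60°C → primer P2 is higher.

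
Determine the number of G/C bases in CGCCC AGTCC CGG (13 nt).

11

Counting bases: C=7, A=1, T=1, G=4
Total G or C: 4 + 7 = 11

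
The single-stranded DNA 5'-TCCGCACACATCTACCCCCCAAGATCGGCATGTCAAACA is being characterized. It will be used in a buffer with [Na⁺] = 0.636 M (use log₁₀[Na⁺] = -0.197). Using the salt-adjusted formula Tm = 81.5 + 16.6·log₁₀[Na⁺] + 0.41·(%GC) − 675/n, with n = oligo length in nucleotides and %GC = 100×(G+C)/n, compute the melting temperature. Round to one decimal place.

83.0°C

Length n = 39. Scanning the sequence gives C=16, A=12, T=6, G=5.
G+C = 21, so %GC = 21/39 × 100 = 53.846%
Salt term: 16.6 × (-0.197) = -3.27
GC term: 0.41 × 53.846 = 22.077; length term: −675/39 = −17.308
Tm = 81.5 + (-3.27) + 22.077 − 17.308 = 82.999 → 83.0°C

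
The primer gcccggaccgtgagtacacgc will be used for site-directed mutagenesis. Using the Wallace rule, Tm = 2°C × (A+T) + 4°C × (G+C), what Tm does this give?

Scanning the sequence gives C=8, G=7, A=4, T=2.
A+T = 6, G+C = 15
Tm = 2×6 + 4×15 = 72°C

72°C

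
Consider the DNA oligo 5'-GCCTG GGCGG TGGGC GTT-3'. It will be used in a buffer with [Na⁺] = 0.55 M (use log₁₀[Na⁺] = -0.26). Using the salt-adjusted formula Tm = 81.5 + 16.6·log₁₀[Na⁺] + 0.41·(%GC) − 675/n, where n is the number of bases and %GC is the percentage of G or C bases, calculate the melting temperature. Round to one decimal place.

Length n = 18. Counting bases: T=4, C=4, A=0, G=10
G+C = 14, so %GC = 14/18 × 100 = 77.778%
Salt term: 16.6 × (-0.26) = -4.316
GC term: 0.41 × 77.778 = 31.889; length term: −675/18 = −37.5
Tm = 81.5 + (-4.316) + 31.889 − 37.5 = 71.573 → 71.6°C

71.6°C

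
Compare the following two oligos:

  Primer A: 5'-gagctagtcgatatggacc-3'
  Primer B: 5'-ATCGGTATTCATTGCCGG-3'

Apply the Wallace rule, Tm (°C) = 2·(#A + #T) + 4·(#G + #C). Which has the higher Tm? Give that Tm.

Primer A: A+T=9, G+C=10 → Tm = 2(9)+4(10) = 58°C
Primer B: A+T=9, G+C=9 → Tm = 2(9)+4(9) = 54°C
58°C vs 54°C → primer A is higher.

Primer A, 58°C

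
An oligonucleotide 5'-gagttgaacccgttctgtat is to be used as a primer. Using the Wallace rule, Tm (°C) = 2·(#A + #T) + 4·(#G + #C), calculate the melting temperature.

Counting bases: G=5, T=7, C=4, A=4
So N_AT = 11 and N_GC = 9.
Tm = 4·9 + 2·11 = 36 + 22 = 58°C

58°C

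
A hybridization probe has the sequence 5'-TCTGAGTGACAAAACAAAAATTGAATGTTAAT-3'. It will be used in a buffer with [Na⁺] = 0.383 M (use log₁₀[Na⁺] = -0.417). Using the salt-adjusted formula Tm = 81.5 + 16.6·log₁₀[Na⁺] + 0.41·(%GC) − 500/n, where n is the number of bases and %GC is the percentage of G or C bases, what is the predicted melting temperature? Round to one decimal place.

69.2°C

Length n = 32. Counting bases: C=3, G=5, T=9, A=15
G+C = 8, so %GC = 8/32 × 100 = 25%
Salt term: 16.6 × (-0.417) = -6.922
GC term: 0.41 × 25 = 10.25; length term: −500/32 = −15.625
Tm = 81.5 + (-6.922) + 10.25 − 15.625 = 69.203 → 69.2°C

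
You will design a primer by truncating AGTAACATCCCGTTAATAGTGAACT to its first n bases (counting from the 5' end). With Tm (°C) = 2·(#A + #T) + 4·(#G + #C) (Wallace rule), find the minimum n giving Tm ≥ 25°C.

n = 10

First 9 bases: AGTAACATC → Tm = 24°C (< 25°C)
First 10 bases: AGTAACATCC → Tm = 28°C (≥ 25°C)
Each additional base adds 2°C (A/T) or 4°C (G/C), so Tm is non-decreasing in n; n = 10 is the first length to reach 25°C.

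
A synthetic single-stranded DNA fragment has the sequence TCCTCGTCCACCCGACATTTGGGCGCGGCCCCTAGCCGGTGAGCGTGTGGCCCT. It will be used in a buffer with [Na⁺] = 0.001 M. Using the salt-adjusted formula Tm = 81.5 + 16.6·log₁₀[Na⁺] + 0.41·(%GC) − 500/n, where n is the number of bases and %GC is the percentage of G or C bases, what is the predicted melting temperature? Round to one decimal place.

Length n = 54. Counting bases: A=5, G=17, C=21, T=11
G+C = 38, so %GC = 38/54 × 100 = 70.37%
Salt term: 16.6 × (-3) = -49.8
GC term: 0.41 × 70.37 = 28.852; length term: −500/54 = −9.259
Tm = 81.5 + (-49.8) + 28.852 − 9.259 = 51.293 → 51.3°C

51.3°C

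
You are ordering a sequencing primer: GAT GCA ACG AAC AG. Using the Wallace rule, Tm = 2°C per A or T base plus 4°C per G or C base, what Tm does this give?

C=3, A=6, G=4, T=1
A+T = 7, G+C = 7
Tm = 2(7) + 4(7) = 14 + 28 = 42°C

42°C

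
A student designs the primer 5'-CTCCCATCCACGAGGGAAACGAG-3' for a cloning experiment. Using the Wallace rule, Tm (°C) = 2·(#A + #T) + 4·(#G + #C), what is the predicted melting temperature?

Base counts: A=7, C=8, T=2, G=6
A+T = 9, G+C = 14
Tm = 2(9) + 4(14) = 18 + 56 = 74°C

74°C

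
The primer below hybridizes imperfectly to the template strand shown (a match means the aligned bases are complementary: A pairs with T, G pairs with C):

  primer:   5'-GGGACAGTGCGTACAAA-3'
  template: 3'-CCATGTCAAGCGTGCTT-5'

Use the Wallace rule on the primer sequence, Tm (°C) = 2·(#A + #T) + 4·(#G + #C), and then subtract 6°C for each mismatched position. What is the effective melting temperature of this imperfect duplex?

Primer base counts: A=6, T=2, G=6, C=3 → A+T=8, G+C=9
Perfect-match Tm = 2(8) + 4(9) = 16 + 36 = 52°C
Mismatches (positions where the bases are not complementary): 4 (at positions 3, 9, 12, 15)
Effective Tm = 52 − 4×6 = 52 − 24 = 28°C

28°C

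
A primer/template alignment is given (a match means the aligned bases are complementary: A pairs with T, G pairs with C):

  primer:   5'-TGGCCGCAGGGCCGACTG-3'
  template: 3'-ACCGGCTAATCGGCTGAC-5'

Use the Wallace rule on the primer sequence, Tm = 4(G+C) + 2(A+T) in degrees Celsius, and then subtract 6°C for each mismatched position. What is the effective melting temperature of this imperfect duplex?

40°C

Primer base counts: A=2, T=2, G=8, C=6 → A+T=4, G+C=14
Perfect-match Tm = 2(4) + 4(14) = 8 + 56 = 64°C
Mismatches (positions where the bases are not complementary): 4 (at positions 7, 8, 9, 10)
Effective Tm = 64 − 4×6 = 64 − 24 = 40°C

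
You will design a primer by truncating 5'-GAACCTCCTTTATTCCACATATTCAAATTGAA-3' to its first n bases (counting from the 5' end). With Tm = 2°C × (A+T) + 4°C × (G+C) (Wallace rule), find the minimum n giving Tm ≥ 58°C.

First 20 bases: GAACCTCCTTTATTCCACAT → Tm = 56°C (< 58°C)
First 21 bases: GAACCTCCTTTATTCCACATA → Tm = 58°C (≥ 58°C)
Since every base adds ≥2°C, Tm only increases with n, so the threshold is first crossed at n = 21.

n = 21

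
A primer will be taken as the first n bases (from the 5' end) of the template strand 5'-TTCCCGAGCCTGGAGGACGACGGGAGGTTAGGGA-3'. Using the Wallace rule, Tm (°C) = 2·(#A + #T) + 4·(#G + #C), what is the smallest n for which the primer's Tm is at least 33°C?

n = 10

First 9 bases: TTCCCGAGC → Tm = 30°C (< 33°C)
First 10 bases: TTCCCGAGCC → Tm = 34°C (≥ 33°C)
Since every base adds ≥2°C, Tm only increases with n, so the threshold is first crossed at n = 10.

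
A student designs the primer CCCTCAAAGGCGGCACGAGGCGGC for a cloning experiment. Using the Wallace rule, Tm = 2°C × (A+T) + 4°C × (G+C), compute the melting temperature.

84°C

Counting bases: G=9, A=5, T=1, C=9
AT pairs contribute 6, GC pairs contribute 18.
Tm = 4·18 + 2·6 = 72 + 12 = 84°C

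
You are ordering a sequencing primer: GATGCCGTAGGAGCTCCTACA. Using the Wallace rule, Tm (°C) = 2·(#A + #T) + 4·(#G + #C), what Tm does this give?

Base counts: A=5, G=6, C=6, T=4
So N_AT = 9 and N_GC = 12.
Tm = 2×9 + 4×12 = 66°C

66°C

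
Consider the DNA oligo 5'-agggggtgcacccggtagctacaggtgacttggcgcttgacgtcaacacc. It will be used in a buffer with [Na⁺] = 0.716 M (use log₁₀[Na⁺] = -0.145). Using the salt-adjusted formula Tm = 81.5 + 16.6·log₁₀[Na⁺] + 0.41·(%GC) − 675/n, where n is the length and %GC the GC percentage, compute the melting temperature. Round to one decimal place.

91.0°C

Length n = 50. Counting bases: A=10, T=9, C=14, G=17
G+C = 31, so %GC = 31/50 × 100 = 62%
Salt term: 16.6 × (-0.145) = -2.407
GC term: 0.41 × 62 = 25.42; length term: −675/50 = −13.5
Tm = 81.5 + (-2.407) + 25.42 − 13.5 = 91.013 → 91.0°C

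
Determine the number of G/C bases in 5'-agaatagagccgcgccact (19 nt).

11

Counting bases: T=2, A=6, G=5, C=6
Total G or C: 5 + 6 = 11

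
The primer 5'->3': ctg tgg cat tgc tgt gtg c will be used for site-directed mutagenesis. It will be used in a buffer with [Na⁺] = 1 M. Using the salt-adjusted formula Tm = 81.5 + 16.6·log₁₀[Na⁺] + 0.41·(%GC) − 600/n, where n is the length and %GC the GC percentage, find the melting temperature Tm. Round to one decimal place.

Length n = 19. G=7, C=4, A=1, T=7
G+C = 11, so %GC = 11/19 × 100 = 57.895%
Salt term: 16.6 × (0) = 0
GC term: 0.41 × 57.895 = 23.737; length term: −600/19 = −31.579
Tm = 81.5 + (0) + 23.737 − 31.579 = 73.658 → 73.7°C

73.7°C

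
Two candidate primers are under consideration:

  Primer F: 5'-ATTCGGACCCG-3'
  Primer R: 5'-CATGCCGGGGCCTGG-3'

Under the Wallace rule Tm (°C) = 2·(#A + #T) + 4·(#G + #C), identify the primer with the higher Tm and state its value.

Primer F: A+T=4, G+C=7 → Tm = 2(4)+4(7) = 36°C
Primer R: A+T=3, G+C=12 → Tm = 2(3)+4(12) = 54°C
36°C vs 54°C → primer R is higher.

Primer R, 54°C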